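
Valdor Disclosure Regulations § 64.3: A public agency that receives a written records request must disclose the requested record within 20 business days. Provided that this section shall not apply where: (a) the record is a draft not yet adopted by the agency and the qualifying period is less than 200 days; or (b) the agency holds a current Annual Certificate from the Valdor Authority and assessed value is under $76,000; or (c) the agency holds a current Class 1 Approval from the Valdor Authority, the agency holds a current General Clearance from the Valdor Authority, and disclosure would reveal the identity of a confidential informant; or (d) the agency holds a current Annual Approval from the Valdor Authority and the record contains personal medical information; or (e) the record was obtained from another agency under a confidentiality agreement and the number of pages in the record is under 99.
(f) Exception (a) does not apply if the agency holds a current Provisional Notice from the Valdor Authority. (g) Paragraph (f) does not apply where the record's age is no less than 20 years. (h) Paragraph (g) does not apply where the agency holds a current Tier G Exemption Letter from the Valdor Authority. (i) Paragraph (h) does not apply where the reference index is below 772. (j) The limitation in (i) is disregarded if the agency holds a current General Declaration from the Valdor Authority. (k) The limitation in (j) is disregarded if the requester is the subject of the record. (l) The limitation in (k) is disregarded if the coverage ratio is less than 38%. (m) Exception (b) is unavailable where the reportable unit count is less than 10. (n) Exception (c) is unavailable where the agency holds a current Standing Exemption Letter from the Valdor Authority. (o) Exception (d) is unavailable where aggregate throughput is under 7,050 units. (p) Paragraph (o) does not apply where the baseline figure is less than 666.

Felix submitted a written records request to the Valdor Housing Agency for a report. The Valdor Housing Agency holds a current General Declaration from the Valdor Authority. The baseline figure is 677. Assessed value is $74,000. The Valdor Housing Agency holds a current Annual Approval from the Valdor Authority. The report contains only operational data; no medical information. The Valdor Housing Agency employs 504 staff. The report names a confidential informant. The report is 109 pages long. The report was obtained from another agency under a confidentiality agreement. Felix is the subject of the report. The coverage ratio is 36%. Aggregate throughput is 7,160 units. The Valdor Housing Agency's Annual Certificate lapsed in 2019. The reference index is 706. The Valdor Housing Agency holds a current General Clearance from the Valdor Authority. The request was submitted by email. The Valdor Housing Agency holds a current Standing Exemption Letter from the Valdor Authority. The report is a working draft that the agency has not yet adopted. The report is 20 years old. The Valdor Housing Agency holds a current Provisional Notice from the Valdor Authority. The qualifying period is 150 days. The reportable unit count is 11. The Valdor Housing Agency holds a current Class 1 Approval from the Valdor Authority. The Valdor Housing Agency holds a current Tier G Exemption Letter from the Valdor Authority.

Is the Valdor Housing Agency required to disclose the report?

Exception (a)'s conditions are all satisfied: the report is an unadopted draft; the qualifying period is 150 days, less than the 200 days limit. But: (f) is engaged — a current Provisional Notice is held. (g) would limit (f) — the record's age is 20 years, meeting the 20 years threshold — but (h) sets (g) aside: (h) applies — a current Tier G Exemption Letter is held. (i) would limit (h) — the reference index is 706, below the 772 limit — but (j) sets (i) aside: (j) is triggered — a current General Declaration is held. (k) would limit (j) — Felix is the subject of the report — but (l) sets (k) aside: (l) operates against (k): the coverage ratio is 36%, less than the 38% limit. So (a) is unavailable.
Exception (b) fails — the Annual Certificate is not current.
Exception (c) is satisfied on its face — a current Class 1 Approval is held; a current General Clearance is held; the report names a confidential informant. But: (n) operates against (c): a current Standing Exemption Letter is held. So (c) is unavailable.
Exception (d) requires that the record contains personal medical information; but the report contains only operational data, so (d) is unavailable.
Exception (e) fails — the number of pages in the record is 109, not under 99.
No exception displaces § 64.3.

Yes — the Valdor Housing Agency must disclose the report.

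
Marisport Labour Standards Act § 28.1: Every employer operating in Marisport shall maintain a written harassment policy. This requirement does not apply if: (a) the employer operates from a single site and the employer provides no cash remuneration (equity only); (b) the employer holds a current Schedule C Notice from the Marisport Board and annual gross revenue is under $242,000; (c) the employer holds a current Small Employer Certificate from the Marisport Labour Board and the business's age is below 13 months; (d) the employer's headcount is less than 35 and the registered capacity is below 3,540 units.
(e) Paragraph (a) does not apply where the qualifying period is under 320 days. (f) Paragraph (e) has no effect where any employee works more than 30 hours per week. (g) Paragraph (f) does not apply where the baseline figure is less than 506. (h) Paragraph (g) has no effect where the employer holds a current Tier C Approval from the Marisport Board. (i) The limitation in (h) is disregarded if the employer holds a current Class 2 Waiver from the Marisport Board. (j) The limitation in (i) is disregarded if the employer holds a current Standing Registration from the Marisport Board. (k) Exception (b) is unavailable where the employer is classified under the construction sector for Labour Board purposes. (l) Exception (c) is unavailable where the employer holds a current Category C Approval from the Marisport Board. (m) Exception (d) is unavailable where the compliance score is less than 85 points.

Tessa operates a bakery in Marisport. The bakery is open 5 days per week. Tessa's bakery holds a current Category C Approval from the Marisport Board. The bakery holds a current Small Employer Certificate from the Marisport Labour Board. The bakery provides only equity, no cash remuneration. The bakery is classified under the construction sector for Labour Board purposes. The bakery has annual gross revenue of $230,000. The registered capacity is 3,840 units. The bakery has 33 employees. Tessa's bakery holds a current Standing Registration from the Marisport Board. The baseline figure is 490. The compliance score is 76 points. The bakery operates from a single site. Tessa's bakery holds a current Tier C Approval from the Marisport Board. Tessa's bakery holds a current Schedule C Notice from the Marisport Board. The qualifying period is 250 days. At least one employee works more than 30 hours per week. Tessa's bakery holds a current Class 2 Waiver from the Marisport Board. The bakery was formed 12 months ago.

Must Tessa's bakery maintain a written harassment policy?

No — exception (a) applies; Tessa's bakery is not required to maintain a written harassment policy.

Exception (a): the employer operates from a single site; remuneration is equity-only — every condition holds. Considering the limiting provisions: (e) is engaged (the qualifying period is 250 days, under the 320 days limit), but yields to (f): (f) operates against (e): at least one employee exceeds 30 hours/week. (g) is engaged (the baseline figure is 490, less than the 506 limit), but is itself disapplied by (h): (h) operates against (g): a current Tier C Approval is held. (i) would limit (h) — a current Class 2 Waiver is held — but (j) sets (i) aside: (j) operates against (i): a current Standing Registration is held. So (a) applies.
Exception (b): a current Schedule C Notice is held; annual gross revenue is $230,000, under the $242,000 limit — every condition holds. But applying paragraph (k): (k) operates — the bakery is classified under the construction sector. Exception (b) does not apply.
Exception (c)'s conditions are all satisfied: a current Small Employer Certificate is held; the business's age is 12 months, below the 13 months limit. But applying paragraph (l): (l) operates against (c): a current Category C Approval is held. (c) is therefore removed.
Exception (d) fails — the registered capacity is 3,840 units, not below 3,540 units.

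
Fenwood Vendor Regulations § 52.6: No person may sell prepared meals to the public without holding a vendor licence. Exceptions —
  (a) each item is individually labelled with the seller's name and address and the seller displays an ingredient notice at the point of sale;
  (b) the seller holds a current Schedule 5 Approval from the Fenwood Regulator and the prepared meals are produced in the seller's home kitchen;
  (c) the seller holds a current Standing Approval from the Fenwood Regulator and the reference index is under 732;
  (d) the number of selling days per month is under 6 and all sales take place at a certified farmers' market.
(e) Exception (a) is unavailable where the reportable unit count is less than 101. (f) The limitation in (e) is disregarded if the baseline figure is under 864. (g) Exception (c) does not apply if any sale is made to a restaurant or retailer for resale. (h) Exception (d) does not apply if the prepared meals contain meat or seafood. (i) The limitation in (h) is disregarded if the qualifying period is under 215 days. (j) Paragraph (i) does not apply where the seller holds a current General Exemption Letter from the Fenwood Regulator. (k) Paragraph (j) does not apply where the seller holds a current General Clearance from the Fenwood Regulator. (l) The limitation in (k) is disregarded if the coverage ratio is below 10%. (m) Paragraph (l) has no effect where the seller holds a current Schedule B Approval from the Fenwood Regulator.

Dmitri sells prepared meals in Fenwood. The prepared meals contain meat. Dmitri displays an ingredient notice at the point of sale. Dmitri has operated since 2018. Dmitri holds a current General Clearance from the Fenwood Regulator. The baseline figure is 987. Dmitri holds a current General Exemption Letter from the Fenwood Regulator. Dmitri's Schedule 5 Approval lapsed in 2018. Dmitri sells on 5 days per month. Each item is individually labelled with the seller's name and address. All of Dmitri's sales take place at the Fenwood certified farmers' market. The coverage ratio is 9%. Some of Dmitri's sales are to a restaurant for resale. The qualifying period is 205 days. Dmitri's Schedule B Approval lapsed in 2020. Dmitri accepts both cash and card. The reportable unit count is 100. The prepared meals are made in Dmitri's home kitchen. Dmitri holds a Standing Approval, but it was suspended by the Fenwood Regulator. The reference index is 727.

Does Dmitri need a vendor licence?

Yes — Dmitri must hold a vendor licence.

All of (a)'s requirements are met (items are individually labelled; an ingredient notice is displayed). But: (e) operates against (a): the reportable unit count is 100, less than the 101 limit. (f) does not operate here (the baseline figure is 987, not under 864), so (e) stands. So (a) is unavailable.
Exception (b) requires that the seller holds a current Schedule 5 Approval from the Fenwood Regulator; but there is no Schedule 5 Approval in force, so (b) is unavailable.
Exception (c) requires that the seller holds a current Standing Approval from the Fenwood Regulator; but the Standing Approval is not current, so (c) is unavailable.
Exception (d): the number of selling days per month is 5, under the 6 limit; all sales are at a certified farmers' market — every condition holds. However, paragraphs (h)–(m) must be considered: (h) operates against (d): the prepared meals contain meat. (i) is engaged (the qualifying period is 205 days, under the 215 days limit), but yields to (j): (j) applies — a current General Exemption Letter is held. (k) would limit (j) — a current General Clearance is held — but (l) sets (k) aside: (l) operates against (k): the coverage ratio is 9%, below the 10% limit. (m) is not engaged (there is no Schedule B Approval in force), so (l) stands. Exception (d) does not apply.
No exception displaces § 52.6.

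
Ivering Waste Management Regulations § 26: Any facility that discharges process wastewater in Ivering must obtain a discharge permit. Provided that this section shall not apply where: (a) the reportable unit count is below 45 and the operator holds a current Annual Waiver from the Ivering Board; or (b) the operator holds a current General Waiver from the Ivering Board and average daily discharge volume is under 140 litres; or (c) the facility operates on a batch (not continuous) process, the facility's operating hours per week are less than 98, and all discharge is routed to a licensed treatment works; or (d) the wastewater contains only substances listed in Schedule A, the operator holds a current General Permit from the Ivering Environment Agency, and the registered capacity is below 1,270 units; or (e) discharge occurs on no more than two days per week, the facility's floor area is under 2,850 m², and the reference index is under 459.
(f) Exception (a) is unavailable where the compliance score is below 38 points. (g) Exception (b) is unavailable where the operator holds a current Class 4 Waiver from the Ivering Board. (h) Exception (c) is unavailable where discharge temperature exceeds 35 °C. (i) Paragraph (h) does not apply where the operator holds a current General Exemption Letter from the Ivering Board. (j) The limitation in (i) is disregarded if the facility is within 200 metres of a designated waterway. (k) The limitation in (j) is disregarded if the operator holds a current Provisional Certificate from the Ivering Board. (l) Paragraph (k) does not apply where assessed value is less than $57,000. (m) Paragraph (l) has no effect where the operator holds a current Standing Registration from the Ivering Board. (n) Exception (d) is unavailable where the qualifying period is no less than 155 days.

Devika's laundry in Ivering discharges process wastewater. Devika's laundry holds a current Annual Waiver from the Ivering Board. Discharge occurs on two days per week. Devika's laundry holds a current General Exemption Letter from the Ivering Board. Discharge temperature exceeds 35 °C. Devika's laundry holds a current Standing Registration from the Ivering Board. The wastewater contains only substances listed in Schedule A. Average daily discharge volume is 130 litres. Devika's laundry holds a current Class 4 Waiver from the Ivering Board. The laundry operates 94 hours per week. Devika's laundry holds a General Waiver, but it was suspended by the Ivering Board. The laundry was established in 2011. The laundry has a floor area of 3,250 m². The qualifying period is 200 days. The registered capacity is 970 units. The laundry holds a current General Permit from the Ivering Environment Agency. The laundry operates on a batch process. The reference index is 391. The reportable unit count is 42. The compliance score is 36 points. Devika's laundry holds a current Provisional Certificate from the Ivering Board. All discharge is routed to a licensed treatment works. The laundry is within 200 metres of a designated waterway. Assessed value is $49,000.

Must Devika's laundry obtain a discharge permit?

Exception (a)'s conditions are all satisfied: the reportable unit count is 42, below the 45 limit; a current Annual Waiver is held. Turning to paragraph (f): (f) operates against (a): the compliance score is 36 points, below the 38 points limit. (a) is therefore removed.
Exception (b) requires that the operator holds a current General Waiver from the Ivering Board; but there is no General Waiver in force, so (b) is unavailable.
All of (c)'s requirements are met (the facility operates on a batch process; the facility's operating hours per week are 94, less than the 98 limit; discharge is routed to a licensed treatment works). Considering the limiting provisions: (h) operates (discharge temperature exceeds 35 °C), but is displaced by (i): (i) operates against (h): a current General Exemption Letter is held. (j) applies (the laundry is within 200 m of a designated waterway), but is overridden by (k): (k) operates against (j): a current Provisional Certificate is held. (l) is engaged (assessed value is $49,000, less than the $57,000 limit), but is overridden by (m): (m) operates against (l): a current Standing Registration is held. (c) remains available.
Exception (d)'s conditions are all satisfied: the wastewater is Schedule-A-only; a current General Permit is held; the registered capacity is 970 units, below the 1,270 units limit. However, paragraph (n) must be considered: (n) operates against (d): the qualifying period is 200 days, meeting the 155 days threshold. So (d) is unavailable.
Exception (e) requires that the facility's floor area is under 2,850 m²; but the facility's floor area is 3,250 m², not under 2,850 m², so (e) is unavailable.

No — exception (c) applies; Devika's laundry is not required to obtain a discharge permit.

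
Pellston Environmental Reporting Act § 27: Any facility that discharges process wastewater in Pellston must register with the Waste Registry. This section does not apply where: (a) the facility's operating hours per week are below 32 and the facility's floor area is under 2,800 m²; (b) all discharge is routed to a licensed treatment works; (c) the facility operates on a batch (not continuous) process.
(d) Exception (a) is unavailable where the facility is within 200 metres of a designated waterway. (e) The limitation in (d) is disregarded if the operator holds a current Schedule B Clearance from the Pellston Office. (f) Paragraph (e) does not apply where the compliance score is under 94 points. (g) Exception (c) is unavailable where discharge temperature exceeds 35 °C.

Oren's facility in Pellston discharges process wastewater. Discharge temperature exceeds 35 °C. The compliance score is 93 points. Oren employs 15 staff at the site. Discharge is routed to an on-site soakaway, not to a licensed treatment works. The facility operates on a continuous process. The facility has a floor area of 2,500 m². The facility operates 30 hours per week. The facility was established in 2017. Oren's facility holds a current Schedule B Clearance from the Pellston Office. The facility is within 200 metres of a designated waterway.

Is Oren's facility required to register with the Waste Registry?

Exception (a)'s conditions are all satisfied: the facility's operating hours per week are 30, below the 32 limit; the facility's floor area is 2,500 m², under the 2,800 m² limit. However, paragraphs (d)–(f) must be considered: (d) applies — the facility is within 200 m of a designated waterway. (e) would limit (d) — a current Schedule B Clearance is held — but (f) sets (e) aside: (f) operates against (e): the compliance score is 93 points, under the 94 points limit. Exception (a) does not apply.
Exception (b) fails — discharge is not routed to a licensed treatment works.
Exception (c) requires that the facility operates on a batch (not continuous) process; but the facility operates on a continuous process, so (c) is unavailable.
No exception is made out. Oren's facility falls within the general rule.

Yes — Oren's facility must register with the Waste Registry.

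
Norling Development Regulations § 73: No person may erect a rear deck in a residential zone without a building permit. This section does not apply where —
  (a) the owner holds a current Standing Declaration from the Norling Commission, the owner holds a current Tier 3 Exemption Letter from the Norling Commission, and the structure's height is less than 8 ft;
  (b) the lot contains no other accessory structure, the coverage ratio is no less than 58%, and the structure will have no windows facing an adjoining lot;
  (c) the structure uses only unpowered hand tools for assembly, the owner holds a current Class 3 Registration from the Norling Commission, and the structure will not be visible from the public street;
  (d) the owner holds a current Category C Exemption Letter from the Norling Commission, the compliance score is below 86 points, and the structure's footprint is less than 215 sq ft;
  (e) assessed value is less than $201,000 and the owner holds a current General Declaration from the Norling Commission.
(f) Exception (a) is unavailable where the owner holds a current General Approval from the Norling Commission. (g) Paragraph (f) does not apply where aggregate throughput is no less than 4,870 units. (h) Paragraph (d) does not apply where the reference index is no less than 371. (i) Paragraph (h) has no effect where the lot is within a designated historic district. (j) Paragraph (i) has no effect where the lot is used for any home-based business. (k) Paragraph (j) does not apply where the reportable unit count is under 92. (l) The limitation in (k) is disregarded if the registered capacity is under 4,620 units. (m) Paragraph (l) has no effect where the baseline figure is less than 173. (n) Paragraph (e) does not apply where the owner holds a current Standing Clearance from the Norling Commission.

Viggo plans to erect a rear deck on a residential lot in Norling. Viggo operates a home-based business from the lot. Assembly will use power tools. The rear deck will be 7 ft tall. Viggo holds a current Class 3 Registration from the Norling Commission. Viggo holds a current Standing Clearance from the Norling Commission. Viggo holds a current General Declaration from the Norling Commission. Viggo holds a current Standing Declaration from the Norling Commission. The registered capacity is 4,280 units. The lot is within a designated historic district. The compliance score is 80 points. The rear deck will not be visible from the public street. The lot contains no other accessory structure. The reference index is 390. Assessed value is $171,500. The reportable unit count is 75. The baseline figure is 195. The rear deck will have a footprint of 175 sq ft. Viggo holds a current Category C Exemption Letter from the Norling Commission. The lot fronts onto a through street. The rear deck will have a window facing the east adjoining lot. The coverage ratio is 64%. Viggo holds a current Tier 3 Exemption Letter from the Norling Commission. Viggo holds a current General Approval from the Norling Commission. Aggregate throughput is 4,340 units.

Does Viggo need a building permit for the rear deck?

Yes — Viggo must obtain a building permit.

Exception (a)'s conditions are all satisfied: a current Standing Declaration is held; a current Tier 3 Exemption Letter is held; the structure's height is 7 ft, less than the 8 ft limit. Turning to paragraphs (f)–(g): (f) operates against (a): a current General Approval is held. (g) is inapplicable (aggregate throughput is 4,340 units, short of 4,870 units), so (f) stands. (a) is therefore removed.
Exception (b) fails — a window faces an adjoining lot.
Exception (c) fails — assembly uses power tools.
All of (d)'s requirements are met (a current Category C Exemption Letter is held; the compliance score is 80 points, below the 86 points limit; the structure's footprint is 175 sq ft, less than the 215 sq ft limit). But: (h) operates — the reference index is 390, meeting the 371 threshold. (i) would limit (h) — the lot is in a historic district — but (j) sets (i) aside: (j) operates against (i): a home-based business operates on the lot. (k) is triggered (the reportable unit count is 75, under the 92 limit), but yields to (l): (l) operates against (k): the registered capacity is 4,280 units, under the 4,620 units limit. (m) does not operate here (the baseline figure is 195, not less than 173), so (l) stands. Exception (d) does not apply.
Exception (e): assessed value is $171,500, less than the $201,000 limit; a current General Declaration is held — every condition holds. But applying paragraph (n): (n) operates against (e): a current Standing Clearance is held. So (e) is unavailable.
Every exception is unavailable, so the rule governs.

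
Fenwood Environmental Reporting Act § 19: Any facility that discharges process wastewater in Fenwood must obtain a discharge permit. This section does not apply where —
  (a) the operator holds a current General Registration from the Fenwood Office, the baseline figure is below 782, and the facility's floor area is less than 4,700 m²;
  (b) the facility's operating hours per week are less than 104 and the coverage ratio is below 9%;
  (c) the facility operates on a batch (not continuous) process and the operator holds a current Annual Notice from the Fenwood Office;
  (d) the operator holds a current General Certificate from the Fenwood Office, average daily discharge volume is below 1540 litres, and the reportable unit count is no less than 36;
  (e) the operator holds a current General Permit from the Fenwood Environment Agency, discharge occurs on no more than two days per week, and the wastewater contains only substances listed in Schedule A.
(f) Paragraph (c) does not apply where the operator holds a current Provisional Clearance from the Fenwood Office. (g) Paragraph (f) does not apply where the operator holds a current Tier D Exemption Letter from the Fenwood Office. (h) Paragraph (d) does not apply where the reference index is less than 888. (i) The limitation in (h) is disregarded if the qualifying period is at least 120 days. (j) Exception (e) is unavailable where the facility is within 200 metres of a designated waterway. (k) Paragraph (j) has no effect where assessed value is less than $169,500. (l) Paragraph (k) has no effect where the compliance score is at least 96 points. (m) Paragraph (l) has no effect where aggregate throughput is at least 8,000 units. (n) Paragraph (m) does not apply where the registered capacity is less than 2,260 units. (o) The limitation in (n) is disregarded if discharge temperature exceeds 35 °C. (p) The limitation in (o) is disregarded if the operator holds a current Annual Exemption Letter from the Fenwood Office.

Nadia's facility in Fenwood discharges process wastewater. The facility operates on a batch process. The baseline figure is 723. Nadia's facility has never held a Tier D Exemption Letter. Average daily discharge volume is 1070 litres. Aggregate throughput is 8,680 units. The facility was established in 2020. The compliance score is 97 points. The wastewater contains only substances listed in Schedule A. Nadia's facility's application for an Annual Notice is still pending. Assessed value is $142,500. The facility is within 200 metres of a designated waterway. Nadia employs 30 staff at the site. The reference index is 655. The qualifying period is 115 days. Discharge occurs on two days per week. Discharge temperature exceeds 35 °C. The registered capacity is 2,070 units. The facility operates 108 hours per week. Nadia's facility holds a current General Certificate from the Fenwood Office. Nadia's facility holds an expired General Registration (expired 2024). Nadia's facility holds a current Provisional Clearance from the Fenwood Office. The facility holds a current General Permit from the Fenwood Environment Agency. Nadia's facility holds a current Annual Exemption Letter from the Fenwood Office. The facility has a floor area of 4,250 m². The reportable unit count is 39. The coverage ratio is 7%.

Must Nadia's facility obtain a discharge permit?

Exception (a) does not apply: no current General Registration is held.
Exception (b) requires that the facility's operating hours per week are less than 104; but the facility's operating hours per week are 108, not less than 104, so (b) is unavailable.
Exception (c) fails — no current Annual Notice is held.
Exception (d)'s conditions are all satisfied: a current General Certificate is held; average daily discharge volume is 1070 litres, below the 1540 litres limit; the reportable unit count is 39, meeting the 36 threshold. But: (h) operates against (d): the reference index is 655, less than the 888 limit. (i), which would lift (h), is not engaged — the qualifying period is 115 days, short of 120 days. (d) is therefore removed.
All of (e)'s requirements are met (a current General Permit is held; discharge occurs on no more than two days per week; the wastewater is Schedule-A-only). Turning to paragraphs (j)–(p): (j) operates against (e): the facility is within 200 m of a designated waterway. (k) operates (assessed value is $142,500, less than the $169,500 limit), but is set aside by (l): (l) is triggered — the compliance score is 97 points, meeting the 96 points threshold. (m) is triggered (aggregate throughput is 8,680 units, meeting the 8,000 units threshold), but is overridden by (n): (n) operates against (m): the registered capacity is 2,070 units, less than the 2,260 units limit. (o) would limit (n) — discharge temperature exceeds 35 °C — but (p) sets (o) aside: (p) operates against (o): a current Annual Exemption Letter is held. (e) is therefore removed.
No exception applies. The general rule governs.

Yes — Nadia's facility must obtain a discharge permit.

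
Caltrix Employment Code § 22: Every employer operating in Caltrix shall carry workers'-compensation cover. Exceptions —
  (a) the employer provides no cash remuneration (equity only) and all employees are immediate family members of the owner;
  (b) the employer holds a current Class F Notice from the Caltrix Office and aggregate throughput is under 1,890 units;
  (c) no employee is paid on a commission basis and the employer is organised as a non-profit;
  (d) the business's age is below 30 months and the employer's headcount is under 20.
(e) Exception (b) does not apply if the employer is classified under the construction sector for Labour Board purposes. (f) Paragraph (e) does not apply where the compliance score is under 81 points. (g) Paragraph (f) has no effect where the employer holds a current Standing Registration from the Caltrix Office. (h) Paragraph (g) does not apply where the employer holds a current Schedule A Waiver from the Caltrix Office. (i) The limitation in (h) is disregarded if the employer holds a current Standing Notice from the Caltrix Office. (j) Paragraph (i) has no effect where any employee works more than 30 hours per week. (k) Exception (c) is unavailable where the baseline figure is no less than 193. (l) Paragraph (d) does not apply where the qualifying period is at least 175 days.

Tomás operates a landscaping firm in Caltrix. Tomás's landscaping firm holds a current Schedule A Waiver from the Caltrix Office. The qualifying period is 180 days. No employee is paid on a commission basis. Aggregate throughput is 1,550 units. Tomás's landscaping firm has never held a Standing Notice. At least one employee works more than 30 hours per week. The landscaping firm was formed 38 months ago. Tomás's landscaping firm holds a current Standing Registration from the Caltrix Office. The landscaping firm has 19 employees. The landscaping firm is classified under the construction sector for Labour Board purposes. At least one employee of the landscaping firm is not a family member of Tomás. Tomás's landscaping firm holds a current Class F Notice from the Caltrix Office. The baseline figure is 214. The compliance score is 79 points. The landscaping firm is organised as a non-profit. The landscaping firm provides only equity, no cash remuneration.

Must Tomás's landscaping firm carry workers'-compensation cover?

No — exception (b) applies; Tomás's landscaping firm is not required to carry workers'-compensation cover.

Exception (a) does not apply: at least one employee is not a family member.
Exception (b)'s conditions are all satisfied: a current Class F Notice is held; aggregate throughput is 1,550 units, under the 1,890 units limit. Under paragraphs (e)–(j): (e) operates (the landscaping firm is classified under the construction sector), but yields to (f): (f) operates against (e): the compliance score is 79 points, under the 81 points limit. (g) would limit (f) — a current Standing Registration is held — but (h) sets (g) aside: (h) operates against (g): a current Schedule A Waiver is held. (i), which would lift (h), does not operate here — the Standing Notice is not current. (b) remains available.
Exception (c): no employee is paid on commission; the employer is a non-profit — every condition holds. However, paragraph (k) must be considered: (k) applies — the baseline figure is 214, meeting the 193 threshold. (c) is therefore removed.
Exception (d) does not apply: the business's age is 38 months, not below 30 months.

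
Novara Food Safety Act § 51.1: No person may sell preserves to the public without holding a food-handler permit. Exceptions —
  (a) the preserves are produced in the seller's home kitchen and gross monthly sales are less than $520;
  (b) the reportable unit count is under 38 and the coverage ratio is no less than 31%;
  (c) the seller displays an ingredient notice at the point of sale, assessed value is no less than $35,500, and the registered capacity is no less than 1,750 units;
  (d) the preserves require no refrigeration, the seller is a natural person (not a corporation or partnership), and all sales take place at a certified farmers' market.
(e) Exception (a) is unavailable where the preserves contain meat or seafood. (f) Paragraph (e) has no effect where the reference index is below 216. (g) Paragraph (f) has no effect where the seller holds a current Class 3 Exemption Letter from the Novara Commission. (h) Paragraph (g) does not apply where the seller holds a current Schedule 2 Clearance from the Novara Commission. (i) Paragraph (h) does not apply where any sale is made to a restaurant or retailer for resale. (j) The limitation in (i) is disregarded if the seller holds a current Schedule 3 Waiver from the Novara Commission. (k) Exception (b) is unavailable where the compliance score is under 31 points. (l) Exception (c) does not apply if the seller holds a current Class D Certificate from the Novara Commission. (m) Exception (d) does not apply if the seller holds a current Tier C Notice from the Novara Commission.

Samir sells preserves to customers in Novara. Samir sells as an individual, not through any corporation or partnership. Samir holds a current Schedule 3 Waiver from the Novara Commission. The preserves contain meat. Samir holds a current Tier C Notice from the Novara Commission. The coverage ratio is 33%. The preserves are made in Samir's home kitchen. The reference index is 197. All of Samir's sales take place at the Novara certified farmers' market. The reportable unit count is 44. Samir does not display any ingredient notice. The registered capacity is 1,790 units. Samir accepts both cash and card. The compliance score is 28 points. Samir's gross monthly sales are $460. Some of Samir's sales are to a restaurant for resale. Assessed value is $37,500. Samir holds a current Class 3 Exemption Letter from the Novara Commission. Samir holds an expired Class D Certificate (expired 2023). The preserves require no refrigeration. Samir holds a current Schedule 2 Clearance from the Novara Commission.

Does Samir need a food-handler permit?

Exception (a): the preserves are home-kitchen produced; gross monthly sales are $460, less than the $520 limit — every condition holds. As to paragraphs (e)–(j): (e) is triggered (the preserves contain meat), but is itself disapplied by (f): (f) operates — the reference index is 197, below the 216 limit. (g) applies (a current Class 3 Exemption Letter is held), but is itself disapplied by (h): (h) operates against (g): a current Schedule 2 Clearance is held. (i) would limit (h) — some sales are to a restaurant for resale — but (j) sets (i) aside: (j) applies — a current Schedule 3 Waiver is held. So (a) applies.
Exception (b) fails — the reportable unit count is 44, not under 38.
Exception (c) fails — no ingredient notice is displayed.
Exception (d) is satisfied on its face — the preserves are shelf-stable; the seller is a natural person; all sales are at a certified farmers' market. However, paragraph (m) must be considered: (m) operates against (d): a current Tier C Notice is held. Exception (d) does not apply.

No — exception (a) applies; Samir is not required to hold a food-handler permit.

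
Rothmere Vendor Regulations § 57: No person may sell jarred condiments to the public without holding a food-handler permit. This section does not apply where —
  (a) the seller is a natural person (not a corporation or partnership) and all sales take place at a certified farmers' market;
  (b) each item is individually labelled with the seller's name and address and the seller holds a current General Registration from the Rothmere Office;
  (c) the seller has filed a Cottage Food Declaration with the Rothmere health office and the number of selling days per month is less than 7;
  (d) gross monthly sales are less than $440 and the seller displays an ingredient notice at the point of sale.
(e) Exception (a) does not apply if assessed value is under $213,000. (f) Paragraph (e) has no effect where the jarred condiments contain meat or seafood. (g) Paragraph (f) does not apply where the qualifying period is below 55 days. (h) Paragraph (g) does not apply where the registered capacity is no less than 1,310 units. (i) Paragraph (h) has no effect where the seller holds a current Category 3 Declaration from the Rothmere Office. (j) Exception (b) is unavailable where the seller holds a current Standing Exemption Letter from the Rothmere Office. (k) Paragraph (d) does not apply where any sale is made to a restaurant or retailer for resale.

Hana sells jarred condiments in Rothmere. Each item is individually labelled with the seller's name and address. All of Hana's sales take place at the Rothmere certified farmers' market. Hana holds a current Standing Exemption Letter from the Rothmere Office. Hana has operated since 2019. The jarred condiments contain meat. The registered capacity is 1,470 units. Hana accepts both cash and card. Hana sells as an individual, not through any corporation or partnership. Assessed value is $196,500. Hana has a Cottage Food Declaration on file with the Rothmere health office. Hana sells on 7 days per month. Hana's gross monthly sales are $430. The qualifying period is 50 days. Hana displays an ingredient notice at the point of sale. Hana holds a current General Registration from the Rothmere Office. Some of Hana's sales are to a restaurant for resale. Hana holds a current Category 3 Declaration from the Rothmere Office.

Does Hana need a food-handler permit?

Yes — Hana must hold a food-handler permit.

Exception (a)'s conditions are all satisfied: the seller is a natural person; all sales are at a certified farmers' market. Turning to paragraphs (e)–(i): (e) is triggered — assessed value is $196,500, under the $213,000 limit. (f) would limit (e) — the jarred condiments contain meat — but (g) sets (f) aside: (g) operates — the qualifying period is 50 days, below the 55 days limit. (h) is triggered (the registered capacity is 1,470 units, meeting the 1,310 units threshold), but yields to (i): (i) applies — a current Category 3 Declaration is held. So (a) is unavailable.
Exception (b)'s conditions are all satisfied: items are individually labelled; a current General Registration is held. But applying paragraph (j): (j) operates against (b): a current Standing Exemption Letter is held. So (b) is unavailable.
Exception (c) fails — the number of selling days per month is 7, not less than 7.
Exception (d)'s conditions are all satisfied: gross monthly sales are $430, less than the $440 limit; an ingredient notice is displayed. However, paragraph (k) must be considered: (k) operates against (d): some sales are to a restaurant for resale. Exception (d) does not apply.
No exception displaces § 57.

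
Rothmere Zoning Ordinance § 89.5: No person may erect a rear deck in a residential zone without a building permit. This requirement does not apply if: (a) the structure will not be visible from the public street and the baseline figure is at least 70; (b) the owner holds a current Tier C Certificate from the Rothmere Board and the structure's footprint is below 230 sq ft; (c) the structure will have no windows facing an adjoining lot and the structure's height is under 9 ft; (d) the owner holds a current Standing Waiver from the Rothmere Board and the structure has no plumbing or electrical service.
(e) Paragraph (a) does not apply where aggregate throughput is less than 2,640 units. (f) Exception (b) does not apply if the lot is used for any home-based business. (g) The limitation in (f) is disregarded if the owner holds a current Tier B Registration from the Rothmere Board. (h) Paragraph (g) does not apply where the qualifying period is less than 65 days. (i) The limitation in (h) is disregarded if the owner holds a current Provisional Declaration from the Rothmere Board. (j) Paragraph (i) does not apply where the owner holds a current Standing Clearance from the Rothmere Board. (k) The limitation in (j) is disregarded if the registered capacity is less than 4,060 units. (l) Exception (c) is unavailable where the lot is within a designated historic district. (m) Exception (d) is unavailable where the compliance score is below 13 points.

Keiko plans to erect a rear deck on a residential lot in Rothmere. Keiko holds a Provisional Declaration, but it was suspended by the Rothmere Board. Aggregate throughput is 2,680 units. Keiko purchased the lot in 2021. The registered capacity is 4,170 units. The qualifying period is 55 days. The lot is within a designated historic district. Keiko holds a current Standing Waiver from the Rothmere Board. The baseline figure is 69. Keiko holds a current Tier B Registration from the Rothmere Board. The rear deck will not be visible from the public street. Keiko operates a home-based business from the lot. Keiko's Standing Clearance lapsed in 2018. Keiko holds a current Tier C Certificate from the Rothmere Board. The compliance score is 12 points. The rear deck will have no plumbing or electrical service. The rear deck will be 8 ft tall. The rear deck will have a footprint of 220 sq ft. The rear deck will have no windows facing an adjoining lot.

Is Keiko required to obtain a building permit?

Yes — Keiko must obtain a building permit.

Exception (a) fails — the baseline figure is 69, short of 70.
All of (b)'s requirements are met (a current Tier C Certificate is held; the structure's footprint is 220 sq ft, below the 230 sq ft limit). Turning to paragraphs (f)–(k): (f) is engaged — a home-based business operates on the lot. (g) applies (a current Tier B Registration is held), but is displaced by (h): (h) is engaged — the qualifying period is 55 days, less than the 65 days limit. (i) is not triggered (no current Provisional Declaration is held), so (h) stands. Exception (b) does not apply.
Exception (c) is satisfied on its face — no windows face an adjoining lot; the structure's height is 8 ft, under the 9 ft limit. But applying paragraph (l): (l) operates against (c): the lot is in a historic district. So (c) is unavailable.
Exception (d)'s conditions are all satisfied: a current Standing Waiver is held; there is no plumbing or electrical service. But applying paragraph (m): (m) operates against (d): the compliance score is 12 points, below the 13 points limit. So (d) is unavailable.
No exception is made out. Keiko falls within the general rule.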